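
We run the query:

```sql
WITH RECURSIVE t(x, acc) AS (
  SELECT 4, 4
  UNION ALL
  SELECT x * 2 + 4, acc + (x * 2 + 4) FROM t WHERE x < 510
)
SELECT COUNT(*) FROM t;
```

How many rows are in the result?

8

Base: x=4, acc=4.
Iteration 1: 4 < 510 holds -> x = 4 * 2 + 4 = 12, acc = 4 + 12 = 16.
Iteration 2: 12 < 510 holds -> x = 12 * 2 + 4 = 28, acc = 16 + 28 = 44.
Iteration 3: 28 < 510 holds -> x = 28 * 2 + 4 = 60, acc = 44 + 60 = 104.
Iteration 4: 60 < 510 holds -> x = 60 * 2 + 4 = 124, acc = 104 + 124 = 228.
Iteration 5: 124 < 510 holds -> x = 124 * 2 + 4 = 252, acc = 228 + 252 = 480.
Iteration 6: 252 < 510 holds -> x = 252 * 2 + 4 = 508, acc = 480 + 508 = 988.
Iteration 7: 508 < 510 holds -> x = 508 * 2 + 4 = 1020, acc = 988 + 1020 = 2008.
Iteration 8: 1020 < 510 fails; recursion stops.
Total rows emitted: 8.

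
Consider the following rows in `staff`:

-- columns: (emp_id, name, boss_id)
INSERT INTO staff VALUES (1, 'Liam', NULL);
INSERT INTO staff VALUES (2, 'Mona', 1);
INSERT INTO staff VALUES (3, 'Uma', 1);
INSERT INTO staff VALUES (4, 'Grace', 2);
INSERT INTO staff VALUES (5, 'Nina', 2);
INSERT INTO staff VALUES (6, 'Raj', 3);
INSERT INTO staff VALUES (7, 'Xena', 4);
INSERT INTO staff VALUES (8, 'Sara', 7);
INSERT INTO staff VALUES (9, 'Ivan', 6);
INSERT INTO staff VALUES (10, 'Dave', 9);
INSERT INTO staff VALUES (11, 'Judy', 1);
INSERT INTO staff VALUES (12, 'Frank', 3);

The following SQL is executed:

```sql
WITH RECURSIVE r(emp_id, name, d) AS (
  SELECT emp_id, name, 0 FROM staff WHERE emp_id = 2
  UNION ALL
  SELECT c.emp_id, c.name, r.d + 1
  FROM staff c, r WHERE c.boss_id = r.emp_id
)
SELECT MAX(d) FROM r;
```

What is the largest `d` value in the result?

3

Base: emp_id=2 (Mona) at d 0.
Iteration 1: rows with boss_id in {2} -> Grace (id 4, d 1), Nina (id 5, d 1).
Iteration 2: rows with boss_id in {4,5} -> Xena (id 7, d 2).
Iteration 3: rows with boss_id in {7} -> Sara (id 8, d 3).
Iteration 4: no rows with boss_id in {8}; recursion stops.
d values: 0, 1, 1, 2, 3; the maximum is 3.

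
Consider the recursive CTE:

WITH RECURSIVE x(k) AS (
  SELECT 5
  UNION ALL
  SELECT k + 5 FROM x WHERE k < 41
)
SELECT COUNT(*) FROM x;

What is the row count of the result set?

Base: k=5.
Iteration 1: 5 < 41 holds -> k = 5 + 5 = 10.
Iteration 2: 10 < 41 holds -> k = 10 + 5 = 15.
Iteration 3: 15 < 41 holds -> k = 15 + 5 = 20.
Iteration 4: 20 < 41 holds -> k = 20 + 5 = 25.
Iteration 5: 25 < 41 holds -> k = 25 + 5 = 30.
Iteration 6: 30 < 41 holds -> k = 30 + 5 = 35.
Iteration 7: 35 < 41 holds -> k = 35 + 5 = 40.
Iteration 8: 40 < 41 holds -> k = 40 + 5 = 45.
Iteration 9: 45 < 41 fails; recursion stops.
Total rows emitted: 9.

9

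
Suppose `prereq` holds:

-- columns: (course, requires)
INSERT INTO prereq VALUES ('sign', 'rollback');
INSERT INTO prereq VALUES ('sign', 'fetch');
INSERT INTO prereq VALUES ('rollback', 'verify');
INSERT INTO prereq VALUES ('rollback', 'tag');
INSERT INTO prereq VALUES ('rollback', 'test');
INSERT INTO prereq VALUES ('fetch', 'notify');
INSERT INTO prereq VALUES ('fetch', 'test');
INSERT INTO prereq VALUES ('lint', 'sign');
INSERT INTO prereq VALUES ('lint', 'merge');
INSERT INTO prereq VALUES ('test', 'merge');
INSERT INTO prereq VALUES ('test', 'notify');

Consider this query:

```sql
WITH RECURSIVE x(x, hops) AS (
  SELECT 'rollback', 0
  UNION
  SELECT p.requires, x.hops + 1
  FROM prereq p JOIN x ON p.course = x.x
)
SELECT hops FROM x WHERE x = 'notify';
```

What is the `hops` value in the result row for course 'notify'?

Base: (rollback, hops=0).
Iteration 1: edges from {rollback} -> (tag, hops=1), (test, hops=1), (verify, hops=1).
Iteration 2: edges from {tag,test,verify} -> (merge, hops=2), (notify, hops=2).
Iteration 3: no outgoing edges from {merge,notify}; recursion stops.

2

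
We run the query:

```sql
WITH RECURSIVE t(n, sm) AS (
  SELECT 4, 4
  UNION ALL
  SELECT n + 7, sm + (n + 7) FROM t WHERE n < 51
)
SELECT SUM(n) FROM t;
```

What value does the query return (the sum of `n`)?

Base: n=4, sm=4.
Iteration 1: 4 < 51 holds -> n = 4 + 7 = 11, sm = 4 + 11 = 15.
Iteration 2: 11 < 51 holds -> n = 11 + 7 = 18, sm = 15 + 18 = 33.
Iteration 3: 18 < 51 holds -> n = 18 + 7 = 25, sm = 33 + 25 = 58.
Iteration 4: 25 < 51 holds -> n = 25 + 7 = 32, sm = 58 + 32 = 90.
Iteration 5: 32 < 51 holds -> n = 32 + 7 = 39, sm = 90 + 39 = 129.
Iteration 6: 39 < 51 holds -> n = 39 + 7 = 46, sm = 129 + 46 = 175.
Iteration 7: 46 < 51 holds -> n = 46 + 7 = 53, sm = 175 + 53 = 228.
Iteration 8: 53 < 51 fails; recursion stops.
SUM(n) = 4 + 11 + 18 + 25 + 32 + 39 + 46 + 53 = 228.

228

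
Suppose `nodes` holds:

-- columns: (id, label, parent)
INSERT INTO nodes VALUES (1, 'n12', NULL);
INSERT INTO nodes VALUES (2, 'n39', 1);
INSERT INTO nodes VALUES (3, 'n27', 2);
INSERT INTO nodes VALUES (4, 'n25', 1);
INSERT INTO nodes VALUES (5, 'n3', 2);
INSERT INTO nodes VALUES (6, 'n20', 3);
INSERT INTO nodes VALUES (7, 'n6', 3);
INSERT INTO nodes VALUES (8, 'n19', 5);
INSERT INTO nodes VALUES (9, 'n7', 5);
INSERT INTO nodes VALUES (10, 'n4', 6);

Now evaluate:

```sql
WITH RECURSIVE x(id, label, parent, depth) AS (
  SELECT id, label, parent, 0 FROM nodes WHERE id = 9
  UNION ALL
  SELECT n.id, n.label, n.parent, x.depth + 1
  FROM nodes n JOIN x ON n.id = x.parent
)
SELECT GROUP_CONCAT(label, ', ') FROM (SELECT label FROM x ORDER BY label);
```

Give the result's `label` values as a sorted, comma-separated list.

n12, n3, n39, n7

Base: id=9 (n7), parent=5, depth 0.
Iteration 1: join on id=5 -> n3 (id 5, parent=2, depth 1).
Iteration 2: join on id=2 -> n39 (id 2, parent=1, depth 2).
Iteration 3: join on id=1 -> n12 (id 1, parent=NULL, depth 3).
Iteration 4: parent is NULL; no match; recursion stops.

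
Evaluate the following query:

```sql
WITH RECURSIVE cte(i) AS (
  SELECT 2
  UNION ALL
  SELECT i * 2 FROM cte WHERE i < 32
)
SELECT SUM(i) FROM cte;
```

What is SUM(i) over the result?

Base: i=2.
Iteration 1: 2 < 32 holds -> i = 2 * 2 = 4.
Iteration 2: 4 < 32 holds -> i = 4 * 2 = 8.
Iteration 3: 8 < 32 holds -> i = 8 * 2 = 16.
Iteration 4: 16 < 32 holds -> i = 16 * 2 = 32.
Iteration 5: 32 < 32 fails; recursion stops.
SUM(i) = 2 + 4 + 8 + 16 + 32 = 62.

62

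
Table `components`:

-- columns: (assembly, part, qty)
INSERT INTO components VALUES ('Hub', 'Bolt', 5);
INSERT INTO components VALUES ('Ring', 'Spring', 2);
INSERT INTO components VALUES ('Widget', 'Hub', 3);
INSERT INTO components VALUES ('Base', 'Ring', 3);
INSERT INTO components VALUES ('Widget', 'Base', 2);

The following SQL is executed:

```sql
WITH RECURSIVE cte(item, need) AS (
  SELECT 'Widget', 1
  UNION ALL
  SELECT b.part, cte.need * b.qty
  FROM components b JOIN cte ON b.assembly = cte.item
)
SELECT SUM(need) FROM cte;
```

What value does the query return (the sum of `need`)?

Base: (Widget, need=1).
Iteration 1: components of {Widget} -> Base = 1*2 = 2, Hub = 1*3 = 3.
Iteration 2: components of {Base,Hub} -> Bolt = 3*5 = 15, Ring = 2*3 = 6.
Iteration 3: components of {Bolt,Ring} -> Spring = 6*2 = 12.
Iteration 4: no further components; recursion stops.
SUM(need) = 1 + 2 + 3 + 6 + 15 + 12 = 39.

39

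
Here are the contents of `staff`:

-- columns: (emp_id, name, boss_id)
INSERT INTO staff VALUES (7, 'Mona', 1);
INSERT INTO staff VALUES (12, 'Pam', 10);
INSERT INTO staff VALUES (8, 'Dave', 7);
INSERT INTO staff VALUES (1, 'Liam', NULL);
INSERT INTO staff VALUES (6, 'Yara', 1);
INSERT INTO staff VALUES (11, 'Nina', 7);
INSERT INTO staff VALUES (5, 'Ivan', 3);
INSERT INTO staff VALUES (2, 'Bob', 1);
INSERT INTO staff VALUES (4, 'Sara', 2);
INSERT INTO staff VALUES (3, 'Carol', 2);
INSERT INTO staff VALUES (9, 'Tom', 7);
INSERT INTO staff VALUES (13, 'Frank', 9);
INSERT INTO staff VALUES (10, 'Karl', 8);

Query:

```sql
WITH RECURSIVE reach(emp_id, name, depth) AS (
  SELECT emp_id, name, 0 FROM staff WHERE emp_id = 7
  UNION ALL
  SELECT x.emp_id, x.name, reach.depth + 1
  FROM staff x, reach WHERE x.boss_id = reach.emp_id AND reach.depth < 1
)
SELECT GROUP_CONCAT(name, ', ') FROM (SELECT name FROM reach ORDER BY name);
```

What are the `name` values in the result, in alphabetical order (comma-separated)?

Base: emp_id=7 (Mona) at depth 0.
Iteration 1: rows with boss_id in {7} -> Dave (id 8, depth 1), Tom (id 9, depth 1), Nina (id 11, depth 1).
Iteration 2: depth < 1 fails for all current rows; recursion stops.

Dave, Mona, Nina, Tom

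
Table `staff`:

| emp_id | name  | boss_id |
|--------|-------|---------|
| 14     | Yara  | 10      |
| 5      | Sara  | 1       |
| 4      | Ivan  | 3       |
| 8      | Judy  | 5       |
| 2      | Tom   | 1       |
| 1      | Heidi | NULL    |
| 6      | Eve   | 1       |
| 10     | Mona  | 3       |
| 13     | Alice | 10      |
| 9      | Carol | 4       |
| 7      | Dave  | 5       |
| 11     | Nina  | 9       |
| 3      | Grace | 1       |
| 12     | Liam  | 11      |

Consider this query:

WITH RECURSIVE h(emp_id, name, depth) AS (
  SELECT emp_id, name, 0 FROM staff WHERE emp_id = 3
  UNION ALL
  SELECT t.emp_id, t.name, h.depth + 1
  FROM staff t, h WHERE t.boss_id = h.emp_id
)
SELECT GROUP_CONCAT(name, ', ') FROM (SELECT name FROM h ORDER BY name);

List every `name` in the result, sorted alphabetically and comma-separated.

Base: emp_id=3 (Grace) at depth 0.
Iteration 1: rows with boss_id in {3} -> Ivan (id 4, depth 1), Mona (id 10, depth 1).
Iteration 2: rows with boss_id in {4,10} -> Carol (id 9, depth 2), Alice (id 13, depth 2), Yara (id 14, depth 2).
Iteration 3: rows with boss_id in {9,13,14} -> Nina (id 11, depth 3).
Iteration 4: rows with boss_id in {11} -> Liam (id 12, depth 4).
Iteration 5: no rows with boss_id in {12}; recursion stops.

Alice, Carol, Grace, Ivan, Liam, Mona, Nina, Yara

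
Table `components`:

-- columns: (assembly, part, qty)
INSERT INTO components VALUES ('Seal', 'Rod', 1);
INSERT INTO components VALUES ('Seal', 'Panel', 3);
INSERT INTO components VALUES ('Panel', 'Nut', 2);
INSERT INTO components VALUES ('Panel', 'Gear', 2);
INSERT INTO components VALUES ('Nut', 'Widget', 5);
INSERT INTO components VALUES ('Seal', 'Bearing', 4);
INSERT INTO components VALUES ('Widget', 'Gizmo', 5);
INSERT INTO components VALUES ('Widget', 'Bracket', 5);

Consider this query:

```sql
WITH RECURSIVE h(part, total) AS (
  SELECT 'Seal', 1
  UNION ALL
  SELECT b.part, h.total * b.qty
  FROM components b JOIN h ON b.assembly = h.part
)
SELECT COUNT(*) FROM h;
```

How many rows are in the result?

Base: (Seal, total=1).
Iteration 1: components of {Seal} -> Bearing = 1*4 = 4, Panel = 1*3 = 3, Rod = 1*1 = 1.
Iteration 2: components of {Bearing,Panel,Rod} -> Gear = 3*2 = 6, Nut = 3*2 = 6.
Iteration 3: components of {Gear,Nut} -> Widget = 6*5 = 30.
Iteration 4: components of {Widget} -> Bracket = 30*5 = 150, Gizmo = 30*5 = 150.
Iteration 5: no further components; recursion stops.
Total rows emitted: 9.

9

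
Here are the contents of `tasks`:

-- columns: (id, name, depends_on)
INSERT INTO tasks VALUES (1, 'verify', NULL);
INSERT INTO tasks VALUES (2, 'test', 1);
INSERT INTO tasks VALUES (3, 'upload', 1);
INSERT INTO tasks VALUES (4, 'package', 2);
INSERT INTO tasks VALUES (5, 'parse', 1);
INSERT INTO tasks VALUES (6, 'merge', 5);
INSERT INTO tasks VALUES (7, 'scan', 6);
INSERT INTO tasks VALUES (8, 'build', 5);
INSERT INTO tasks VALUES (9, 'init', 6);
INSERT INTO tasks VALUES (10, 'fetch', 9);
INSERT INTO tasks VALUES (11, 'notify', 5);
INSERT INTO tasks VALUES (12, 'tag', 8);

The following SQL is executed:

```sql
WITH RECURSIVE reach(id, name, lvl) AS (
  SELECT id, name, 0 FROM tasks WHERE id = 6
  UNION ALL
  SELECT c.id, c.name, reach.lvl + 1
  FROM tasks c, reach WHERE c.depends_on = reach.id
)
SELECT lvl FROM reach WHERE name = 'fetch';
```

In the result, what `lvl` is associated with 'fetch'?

Base: id=6 (merge) at lvl 0.
Iteration 1: rows with depends_on in {6} -> scan (id 7, lvl 1), init (id 9, lvl 1).
Iteration 2: rows with depends_on in {7,9} -> fetch (id 10, lvl 2).
Iteration 3: no rows with depends_on in {10}; recursion stops.

2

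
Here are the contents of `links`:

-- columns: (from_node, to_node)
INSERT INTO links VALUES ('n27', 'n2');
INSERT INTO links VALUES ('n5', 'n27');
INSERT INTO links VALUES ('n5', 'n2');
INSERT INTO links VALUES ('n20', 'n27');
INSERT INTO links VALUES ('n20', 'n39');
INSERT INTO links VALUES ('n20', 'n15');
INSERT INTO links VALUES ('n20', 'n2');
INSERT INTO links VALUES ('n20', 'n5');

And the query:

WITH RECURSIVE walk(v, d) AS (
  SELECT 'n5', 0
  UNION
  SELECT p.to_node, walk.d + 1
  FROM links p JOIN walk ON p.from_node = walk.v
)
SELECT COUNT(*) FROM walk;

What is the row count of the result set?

4

Base: (n5, d=0).
Iteration 1: edges from {n5} -> (n2, d=1), (n27, d=1).
Iteration 2: edges from {n2,n27} -> (n2, d=2).
Iteration 3: no outgoing edges from {n2}; recursion stops.
Total rows emitted: 4.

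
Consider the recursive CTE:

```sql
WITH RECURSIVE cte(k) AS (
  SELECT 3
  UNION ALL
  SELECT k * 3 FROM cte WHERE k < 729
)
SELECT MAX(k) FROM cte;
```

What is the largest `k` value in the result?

729

Base: k=3.
Iteration 1: 3 < 729 holds -> k = 3 * 3 = 9.
Iteration 2: 9 < 729 holds -> k = 9 * 3 = 27.
Iteration 3: 27 < 729 holds -> k = 27 * 3 = 81.
Iteration 4: 81 < 729 holds -> k = 81 * 3 = 243.
Iteration 5: 243 < 729 holds -> k = 243 * 3 = 729.
Iteration 6: 729 < 729 fails; recursion stops.
k values: 3, 9, 27, 81, 243, 729; the maximum is 729.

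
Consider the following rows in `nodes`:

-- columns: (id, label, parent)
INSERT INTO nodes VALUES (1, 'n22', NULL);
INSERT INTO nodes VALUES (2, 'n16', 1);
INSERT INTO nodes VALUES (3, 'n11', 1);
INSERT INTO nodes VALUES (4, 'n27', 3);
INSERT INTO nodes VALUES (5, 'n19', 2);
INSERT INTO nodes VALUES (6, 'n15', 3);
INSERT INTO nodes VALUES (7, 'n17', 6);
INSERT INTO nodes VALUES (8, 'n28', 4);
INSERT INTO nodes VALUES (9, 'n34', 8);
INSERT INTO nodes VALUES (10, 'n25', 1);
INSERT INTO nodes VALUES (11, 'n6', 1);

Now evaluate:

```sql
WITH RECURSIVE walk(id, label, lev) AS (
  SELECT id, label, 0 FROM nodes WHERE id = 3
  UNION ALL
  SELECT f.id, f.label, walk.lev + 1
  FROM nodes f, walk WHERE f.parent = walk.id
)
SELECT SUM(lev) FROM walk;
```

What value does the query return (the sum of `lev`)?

9

Base: id=3 (n11) at lev 0.
Iteration 1: rows with parent in {3} -> n27 (id 4, lev 1), n15 (id 6, lev 1).
Iteration 2: rows with parent in {4,6} -> n17 (id 7, lev 2), n28 (id 8, lev 2).
Iteration 3: rows with parent in {7,8} -> n34 (id 9, lev 3).
Iteration 4: no rows with parent in {9}; recursion stops.
SUM(lev) = 0 + 1 + 1 + 2 + 2 + 3 = 9.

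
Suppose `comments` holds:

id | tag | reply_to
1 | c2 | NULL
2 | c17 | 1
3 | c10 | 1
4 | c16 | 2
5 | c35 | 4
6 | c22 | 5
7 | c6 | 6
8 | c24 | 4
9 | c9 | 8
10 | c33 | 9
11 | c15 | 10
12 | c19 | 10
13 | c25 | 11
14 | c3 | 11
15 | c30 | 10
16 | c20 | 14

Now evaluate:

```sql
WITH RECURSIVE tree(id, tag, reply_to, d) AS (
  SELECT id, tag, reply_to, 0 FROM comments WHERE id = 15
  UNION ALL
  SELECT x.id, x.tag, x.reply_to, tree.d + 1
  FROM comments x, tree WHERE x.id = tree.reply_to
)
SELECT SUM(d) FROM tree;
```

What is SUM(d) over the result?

21

Base: id=15 (c30), reply_to=10, d 0.
Iteration 1: join on id=10 -> c33 (id 10, reply_to=9, d 1).
Iteration 2: join on id=9 -> c9 (id 9, reply_to=8, d 2).
Iteration 3: join on id=8 -> c24 (id 8, reply_to=4, d 3).
Iteration 4: join on id=4 -> c16 (id 4, reply_to=2, d 4).
Iteration 5: join on id=2 -> c17 (id 2, reply_to=1, d 5).
Iteration 6: join on id=1 -> c2 (id 1, reply_to=NULL, d 6).
Iteration 7: reply_to is NULL; no match; recursion stops.
SUM(d) = 0 + 1 + 2 + 3 + 4 + 5 + 6 = 21.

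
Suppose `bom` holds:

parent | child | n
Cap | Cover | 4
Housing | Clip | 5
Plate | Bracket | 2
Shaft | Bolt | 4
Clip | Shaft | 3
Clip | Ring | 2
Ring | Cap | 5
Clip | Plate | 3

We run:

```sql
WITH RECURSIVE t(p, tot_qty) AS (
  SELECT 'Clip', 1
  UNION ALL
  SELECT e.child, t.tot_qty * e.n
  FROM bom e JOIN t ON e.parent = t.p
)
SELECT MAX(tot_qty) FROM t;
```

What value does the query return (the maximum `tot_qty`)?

Base: (Clip, tot_qty=1).
Iteration 1: components of {Clip} -> Plate = 1*3 = 3, Ring = 1*2 = 2, Shaft = 1*3 = 3.
Iteration 2: components of {Plate,Ring,Shaft} -> Bolt = 3*4 = 12, Bracket = 3*2 = 6, Cap = 2*5 = 10.
Iteration 3: components of {Bolt,Bracket,Cap} -> Cover = 10*4 = 40.
Iteration 4: no further components; recursion stops.
tot_qty values: 1, 2, 3, 3, 10, 12, 6, 40; the maximum is 40.

40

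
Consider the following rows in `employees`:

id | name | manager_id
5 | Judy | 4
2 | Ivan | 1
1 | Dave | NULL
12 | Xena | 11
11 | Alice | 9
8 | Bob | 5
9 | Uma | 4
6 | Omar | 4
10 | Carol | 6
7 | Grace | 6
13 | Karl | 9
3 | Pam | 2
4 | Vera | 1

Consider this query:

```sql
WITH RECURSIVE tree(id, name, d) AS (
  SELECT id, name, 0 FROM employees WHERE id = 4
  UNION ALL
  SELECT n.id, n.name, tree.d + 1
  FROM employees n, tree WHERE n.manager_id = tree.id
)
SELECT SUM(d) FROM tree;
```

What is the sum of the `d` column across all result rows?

16

Base: id=4 (Vera) at d 0.
Iteration 1: rows with manager_id in {4} -> Judy (id 5, d 1), Omar (id 6, d 1), Uma (id 9, d 1).
Iteration 2: rows with manager_id in {5,6,9} -> Grace (id 7, d 2), Bob (id 8, d 2), Carol (id 10, d 2), Alice (id 11, d 2), Karl (id 13, d 2).
Iteration 3: rows with manager_id in {7,8,10,11,13} -> Xena (id 12, d 3).
Iteration 4: no rows with manager_id in {12}; recursion stops.
SUM(d) = 0 + 1 + 1 + 1 + 2 + 2 + 2 + 2 + 2 + 3 = 16.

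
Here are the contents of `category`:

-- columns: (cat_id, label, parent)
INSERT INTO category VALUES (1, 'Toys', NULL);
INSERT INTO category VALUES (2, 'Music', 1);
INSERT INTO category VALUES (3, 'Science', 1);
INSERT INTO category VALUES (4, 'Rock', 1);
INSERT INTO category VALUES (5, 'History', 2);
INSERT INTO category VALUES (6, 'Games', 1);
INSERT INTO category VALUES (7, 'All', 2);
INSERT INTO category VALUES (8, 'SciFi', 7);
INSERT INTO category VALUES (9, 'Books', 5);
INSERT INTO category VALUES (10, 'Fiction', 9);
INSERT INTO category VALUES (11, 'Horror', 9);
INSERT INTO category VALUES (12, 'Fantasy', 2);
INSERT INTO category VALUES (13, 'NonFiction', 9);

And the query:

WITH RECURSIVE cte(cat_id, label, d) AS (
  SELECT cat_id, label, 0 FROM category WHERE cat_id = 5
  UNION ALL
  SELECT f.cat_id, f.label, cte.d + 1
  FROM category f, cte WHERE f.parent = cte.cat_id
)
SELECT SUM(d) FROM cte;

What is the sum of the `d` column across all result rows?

Base: cat_id=5 (History) at d 0.
Iteration 1: rows with parent in {5} -> Books (id 9, d 1).
Iteration 2: rows with parent in {9} -> Fiction (id 10, d 2), Horror (id 11, d 2), NonFiction (id 13, d 2).
Iteration 3: no rows with parent in {10,11,13}; recursion stops.
SUM(d) = 0 + 1 + 2 + 2 + 2 = 7.

7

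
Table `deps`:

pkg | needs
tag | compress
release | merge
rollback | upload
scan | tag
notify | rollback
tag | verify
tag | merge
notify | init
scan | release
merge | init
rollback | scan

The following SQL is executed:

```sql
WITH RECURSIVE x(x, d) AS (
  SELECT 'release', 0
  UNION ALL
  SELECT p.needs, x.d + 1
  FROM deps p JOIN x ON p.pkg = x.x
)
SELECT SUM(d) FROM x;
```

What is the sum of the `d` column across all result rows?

3

Base: (release, d=0).
Iteration 1: edges from {release} -> (merge, d=1).
Iteration 2: edges from {merge} -> (init, d=2).
Iteration 3: no outgoing edges from {init}; recursion stops.
SUM(d) = 0 + 1 + 2 = 3.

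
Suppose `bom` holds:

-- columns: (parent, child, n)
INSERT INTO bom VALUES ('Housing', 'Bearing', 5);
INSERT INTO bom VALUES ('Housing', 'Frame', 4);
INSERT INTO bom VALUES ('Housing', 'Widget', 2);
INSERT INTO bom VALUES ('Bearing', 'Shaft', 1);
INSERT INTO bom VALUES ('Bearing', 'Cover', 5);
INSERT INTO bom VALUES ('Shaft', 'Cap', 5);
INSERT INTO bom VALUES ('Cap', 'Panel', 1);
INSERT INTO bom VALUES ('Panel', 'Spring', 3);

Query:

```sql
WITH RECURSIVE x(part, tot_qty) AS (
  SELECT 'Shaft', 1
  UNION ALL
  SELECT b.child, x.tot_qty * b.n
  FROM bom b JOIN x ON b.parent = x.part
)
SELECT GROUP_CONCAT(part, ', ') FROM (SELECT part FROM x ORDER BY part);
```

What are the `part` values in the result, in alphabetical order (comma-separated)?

Base: (Shaft, tot_qty=1).
Iteration 1: components of {Shaft} -> Cap = 1*5 = 5.
Iteration 2: components of {Cap} -> Panel = 5*1 = 5.
Iteration 3: components of {Panel} -> Spring = 5*3 = 15.
Iteration 4: no further components; recursion stops.

Cap, Panel, Shaft, Spring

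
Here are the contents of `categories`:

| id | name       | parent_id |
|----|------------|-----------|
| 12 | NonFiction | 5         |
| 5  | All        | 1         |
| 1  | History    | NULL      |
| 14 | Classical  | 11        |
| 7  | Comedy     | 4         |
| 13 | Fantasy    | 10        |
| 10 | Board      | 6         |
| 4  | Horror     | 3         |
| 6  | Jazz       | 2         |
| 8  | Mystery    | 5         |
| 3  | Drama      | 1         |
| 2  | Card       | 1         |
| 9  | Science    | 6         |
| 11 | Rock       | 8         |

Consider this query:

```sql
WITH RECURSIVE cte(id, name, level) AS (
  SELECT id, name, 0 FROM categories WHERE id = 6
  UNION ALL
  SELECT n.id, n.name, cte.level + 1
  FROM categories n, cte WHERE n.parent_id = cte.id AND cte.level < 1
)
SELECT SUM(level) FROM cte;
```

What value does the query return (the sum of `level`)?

Base: id=6 (Jazz) at level 0.
Iteration 1: rows with parent_id in {6} -> Science (id 9, level 1), Board (id 10, level 1).
Iteration 2: level < 1 fails for all current rows; recursion stops.
SUM(level) = 0 + 1 + 1 = 2.

2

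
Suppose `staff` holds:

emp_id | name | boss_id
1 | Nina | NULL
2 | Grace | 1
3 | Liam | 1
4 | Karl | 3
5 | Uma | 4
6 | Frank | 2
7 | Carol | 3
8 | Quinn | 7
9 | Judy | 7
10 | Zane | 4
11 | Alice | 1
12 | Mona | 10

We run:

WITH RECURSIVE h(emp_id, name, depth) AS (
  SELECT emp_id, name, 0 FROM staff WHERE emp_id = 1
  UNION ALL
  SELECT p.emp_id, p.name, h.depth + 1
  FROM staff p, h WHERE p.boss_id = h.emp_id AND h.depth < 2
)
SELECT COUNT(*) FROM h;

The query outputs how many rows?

Base: emp_id=1 (Nina) at depth 0.
Iteration 1: rows with boss_id in {1} -> Grace (id 2, depth 1), Liam (id 3, depth 1), Alice (id 11, depth 1).
Iteration 2: rows with boss_id in {2,3,11} -> Karl (id 4, depth 2), Frank (id 6, depth 2), Carol (id 7, depth 2).
Iteration 3: depth < 2 fails for all current rows; recursion stops.
Total rows emitted: 7.

7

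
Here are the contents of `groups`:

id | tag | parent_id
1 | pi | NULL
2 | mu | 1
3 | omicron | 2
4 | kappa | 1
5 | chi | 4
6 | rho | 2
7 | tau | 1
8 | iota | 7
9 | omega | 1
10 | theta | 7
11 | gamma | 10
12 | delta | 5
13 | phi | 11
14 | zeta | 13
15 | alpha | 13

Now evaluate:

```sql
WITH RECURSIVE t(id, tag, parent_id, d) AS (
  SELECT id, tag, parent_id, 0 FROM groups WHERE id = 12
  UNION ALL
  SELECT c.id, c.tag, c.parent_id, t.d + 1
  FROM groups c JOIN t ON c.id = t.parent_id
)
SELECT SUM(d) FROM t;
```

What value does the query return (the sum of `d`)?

6

Base: id=12 (delta), parent_id=5, d 0.
Iteration 1: join on id=5 -> chi (id 5, parent_id=4, d 1).
Iteration 2: join on id=4 -> kappa (id 4, parent_id=1, d 2).
Iteration 3: join on id=1 -> pi (id 1, parent_id=NULL, d 3).
Iteration 4: parent_id is NULL; no match; recursion stops.
SUM(d) = 0 + 1 + 2 + 3 = 6.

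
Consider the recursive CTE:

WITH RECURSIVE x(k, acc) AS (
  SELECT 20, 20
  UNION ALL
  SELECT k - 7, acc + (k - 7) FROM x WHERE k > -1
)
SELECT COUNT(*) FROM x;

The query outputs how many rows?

4

Base: k=20, acc=20.
Iteration 1: 20 > -1 holds -> k = 20 - 7 = 13, acc = 20 + 13 = 33.
Iteration 2: 13 > -1 holds -> k = 13 - 7 = 6, acc = 33 + 6 = 39.
Iteration 3: 6 > -1 holds -> k = 6 - 7 = -1, acc = 39 + -1 = 38.
Iteration 4: -1 > -1 fails; recursion stops.
Total rows emitted: 4.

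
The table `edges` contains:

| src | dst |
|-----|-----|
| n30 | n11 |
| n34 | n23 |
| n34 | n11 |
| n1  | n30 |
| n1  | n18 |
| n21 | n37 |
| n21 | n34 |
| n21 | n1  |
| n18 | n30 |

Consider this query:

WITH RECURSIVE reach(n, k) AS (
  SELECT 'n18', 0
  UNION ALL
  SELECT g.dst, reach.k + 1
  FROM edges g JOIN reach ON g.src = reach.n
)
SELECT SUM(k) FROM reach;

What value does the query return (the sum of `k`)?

Base: (n18, k=0).
Iteration 1: edges from {n18} -> (n30, k=1).
Iteration 2: edges from {n30} -> (n11, k=2).
Iteration 3: no outgoing edges from {n11}; recursion stops.
SUM(k) = 0 + 1 + 2 = 3.

3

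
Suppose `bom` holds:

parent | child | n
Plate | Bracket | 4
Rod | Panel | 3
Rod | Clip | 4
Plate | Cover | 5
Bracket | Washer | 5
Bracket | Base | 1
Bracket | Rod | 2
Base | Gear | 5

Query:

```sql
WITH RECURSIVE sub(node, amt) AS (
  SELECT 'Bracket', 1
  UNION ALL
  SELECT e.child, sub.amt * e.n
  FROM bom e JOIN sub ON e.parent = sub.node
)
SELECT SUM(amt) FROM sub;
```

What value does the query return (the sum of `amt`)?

28

Base: (Bracket, amt=1).
Iteration 1: components of {Bracket} -> Base = 1*1 = 1, Rod = 1*2 = 2, Washer = 1*5 = 5.
Iteration 2: components of {Base,Rod,Washer} -> Clip = 2*4 = 8, Gear = 1*5 = 5, Panel = 2*3 = 6.
Iteration 3: no further components; recursion stops.
SUM(amt) = 1 + 1 + 2 + 5 + 5 + 6 + 8 = 28.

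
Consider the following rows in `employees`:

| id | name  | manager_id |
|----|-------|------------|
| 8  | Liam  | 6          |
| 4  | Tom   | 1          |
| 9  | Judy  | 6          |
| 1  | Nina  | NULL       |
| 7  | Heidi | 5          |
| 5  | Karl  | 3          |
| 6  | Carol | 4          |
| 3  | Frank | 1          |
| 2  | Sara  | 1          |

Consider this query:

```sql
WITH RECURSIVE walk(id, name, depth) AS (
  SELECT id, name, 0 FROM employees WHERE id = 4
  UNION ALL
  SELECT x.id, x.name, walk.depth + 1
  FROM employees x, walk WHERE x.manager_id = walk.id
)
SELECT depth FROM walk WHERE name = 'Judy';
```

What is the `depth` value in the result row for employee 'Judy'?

2

Base: id=4 (Tom) at depth 0.
Iteration 1: rows with manager_id in {4} -> Carol (id 6, depth 1).
Iteration 2: rows with manager_id in {6} -> Liam (id 8, depth 2), Judy (id 9, depth 2).
Iteration 3: no rows with manager_id in {8,9}; recursion stops.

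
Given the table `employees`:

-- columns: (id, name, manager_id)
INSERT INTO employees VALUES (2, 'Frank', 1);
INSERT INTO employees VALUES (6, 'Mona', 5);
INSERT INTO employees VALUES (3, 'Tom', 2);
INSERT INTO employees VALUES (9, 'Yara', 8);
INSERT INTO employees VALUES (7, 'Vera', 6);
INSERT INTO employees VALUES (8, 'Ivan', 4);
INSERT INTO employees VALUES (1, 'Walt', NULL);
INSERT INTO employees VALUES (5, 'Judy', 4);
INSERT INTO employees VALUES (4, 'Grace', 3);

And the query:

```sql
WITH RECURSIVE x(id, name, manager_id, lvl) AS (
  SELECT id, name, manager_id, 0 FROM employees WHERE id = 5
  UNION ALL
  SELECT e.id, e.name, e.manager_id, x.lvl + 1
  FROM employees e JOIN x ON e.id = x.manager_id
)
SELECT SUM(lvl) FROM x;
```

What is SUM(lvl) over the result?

Base: id=5 (Judy), manager_id=4, lvl 0.
Iteration 1: join on id=4 -> Grace (id 4, manager_id=3, lvl 1).
Iteration 2: join on id=3 -> Tom (id 3, manager_id=2, lvl 2).
Iteration 3: join on id=2 -> Frank (id 2, manager_id=1, lvl 3).
Iteration 4: join on id=1 -> Walt (id 1, manager_id=NULL, lvl 4).
Iteration 5: manager_id is NULL; no match; recursion stops.
SUM(lvl) = 0 + 1 + 2 + 3 + 4 = 10.

10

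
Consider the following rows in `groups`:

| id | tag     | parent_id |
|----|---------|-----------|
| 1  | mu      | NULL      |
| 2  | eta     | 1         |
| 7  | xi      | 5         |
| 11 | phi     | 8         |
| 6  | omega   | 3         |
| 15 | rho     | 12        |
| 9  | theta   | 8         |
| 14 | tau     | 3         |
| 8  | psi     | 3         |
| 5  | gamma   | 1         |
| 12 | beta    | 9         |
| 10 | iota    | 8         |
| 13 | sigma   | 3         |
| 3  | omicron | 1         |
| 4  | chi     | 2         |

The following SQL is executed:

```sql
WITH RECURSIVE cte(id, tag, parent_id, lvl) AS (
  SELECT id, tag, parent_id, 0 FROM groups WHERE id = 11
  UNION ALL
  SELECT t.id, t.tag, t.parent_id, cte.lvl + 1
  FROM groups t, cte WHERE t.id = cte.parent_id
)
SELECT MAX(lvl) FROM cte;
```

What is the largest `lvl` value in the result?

3

Base: id=11 (phi), parent_id=8, lvl 0.
Iteration 1: join on id=8 -> psi (id 8, parent_id=3, lvl 1).
Iteration 2: join on id=3 -> omicron (id 3, parent_id=1, lvl 2).
Iteration 3: join on id=1 -> mu (id 1, parent_id=NULL, lvl 3).
Iteration 4: parent_id is NULL; no match; recursion stops.
lvl values: 0, 1, 2, 3; the maximum is 3.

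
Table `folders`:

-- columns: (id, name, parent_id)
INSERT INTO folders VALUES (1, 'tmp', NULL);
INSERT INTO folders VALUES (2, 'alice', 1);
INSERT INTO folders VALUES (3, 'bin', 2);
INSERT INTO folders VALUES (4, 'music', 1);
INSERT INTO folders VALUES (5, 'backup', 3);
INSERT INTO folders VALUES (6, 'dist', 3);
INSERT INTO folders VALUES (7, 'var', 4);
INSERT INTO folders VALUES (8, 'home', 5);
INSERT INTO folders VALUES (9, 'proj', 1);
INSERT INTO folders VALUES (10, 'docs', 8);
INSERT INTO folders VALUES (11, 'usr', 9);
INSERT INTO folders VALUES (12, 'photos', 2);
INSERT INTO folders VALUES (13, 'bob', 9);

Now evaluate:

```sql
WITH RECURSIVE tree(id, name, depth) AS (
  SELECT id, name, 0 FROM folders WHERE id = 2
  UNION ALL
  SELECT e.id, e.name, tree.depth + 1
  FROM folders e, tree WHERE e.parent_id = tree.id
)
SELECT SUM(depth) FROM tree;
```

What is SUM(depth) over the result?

13

Base: id=2 (alice) at depth 0.
Iteration 1: rows with parent_id in {2} -> bin (id 3, depth 1), photos (id 12, depth 1).
Iteration 2: rows with parent_id in {3,12} -> backup (id 5, depth 2), dist (id 6, depth 2).
Iteration 3: rows with parent_id in {5,6} -> home (id 8, depth 3).
Iteration 4: rows with parent_id in {8} -> docs (id 10, depth 4).
Iteration 5: no rows with parent_id in {10}; recursion stops.
SUM(depth) = 0 + 1 + 1 + 2 + 2 + 3 + 4 = 13.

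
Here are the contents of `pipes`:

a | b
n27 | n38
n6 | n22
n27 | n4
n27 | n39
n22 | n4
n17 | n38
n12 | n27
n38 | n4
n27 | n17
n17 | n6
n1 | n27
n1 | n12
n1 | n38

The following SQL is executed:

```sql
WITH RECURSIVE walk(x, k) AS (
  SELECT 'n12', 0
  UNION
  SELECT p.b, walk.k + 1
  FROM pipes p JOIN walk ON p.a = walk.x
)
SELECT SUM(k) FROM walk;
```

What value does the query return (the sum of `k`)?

31

Base: (n12, k=0).
Iteration 1: edges from {n12} -> (n27, k=1).
Iteration 2: edges from {n27} -> (n17, k=2), (n38, k=2), (n39, k=2), (n4, k=2).
Iteration 3: edges from {n17,n38,n39,n4} -> (n38, k=3), (n4, k=3), (n6, k=3).
Iteration 4: edges from {n38,n4,n6} -> (n22, k=4), (n4, k=4).
Iteration 5: edges from {n22,n4} -> (n4, k=5).
Iteration 6: no outgoing edges from {n4}; recursion stops.
SUM(k) = 0 + 1 + 2 + 2 + 2 + 2 + 3 + 3 + 3 + 4 + 4 + 5 = 31.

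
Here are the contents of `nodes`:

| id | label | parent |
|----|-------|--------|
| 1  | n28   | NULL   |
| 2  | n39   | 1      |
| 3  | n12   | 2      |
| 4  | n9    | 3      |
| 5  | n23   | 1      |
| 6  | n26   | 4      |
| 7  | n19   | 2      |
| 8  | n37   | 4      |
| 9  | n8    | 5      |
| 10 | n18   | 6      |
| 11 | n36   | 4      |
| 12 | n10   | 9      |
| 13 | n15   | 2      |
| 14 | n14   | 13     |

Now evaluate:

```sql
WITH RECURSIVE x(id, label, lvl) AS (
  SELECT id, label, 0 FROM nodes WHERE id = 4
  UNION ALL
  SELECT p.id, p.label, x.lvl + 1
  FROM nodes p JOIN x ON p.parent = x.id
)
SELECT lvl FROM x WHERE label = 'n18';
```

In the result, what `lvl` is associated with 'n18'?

Base: id=4 (n9) at lvl 0.
Iteration 1: rows with parent in {4} -> n26 (id 6, lvl 1), n37 (id 8, lvl 1), n36 (id 11, lvl 1).
Iteration 2: rows with parent in {6,8,11} -> n18 (id 10, lvl 2).
Iteration 3: no rows with parent in {10}; recursion stops.

2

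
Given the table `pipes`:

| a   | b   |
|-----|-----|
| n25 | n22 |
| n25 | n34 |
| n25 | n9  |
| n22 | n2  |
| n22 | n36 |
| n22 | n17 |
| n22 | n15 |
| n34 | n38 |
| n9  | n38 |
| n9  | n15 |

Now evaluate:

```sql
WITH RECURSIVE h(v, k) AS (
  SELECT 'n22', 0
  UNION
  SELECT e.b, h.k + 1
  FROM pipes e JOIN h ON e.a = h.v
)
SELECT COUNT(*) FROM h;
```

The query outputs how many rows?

5

Base: (n22, k=0).
Iteration 1: edges from {n22} -> (n15, k=1), (n17, k=1), (n2, k=1), (n36, k=1).
Iteration 2: no outgoing edges from {n15,n17,n2,n36}; recursion stops.
Total rows emitted: 5.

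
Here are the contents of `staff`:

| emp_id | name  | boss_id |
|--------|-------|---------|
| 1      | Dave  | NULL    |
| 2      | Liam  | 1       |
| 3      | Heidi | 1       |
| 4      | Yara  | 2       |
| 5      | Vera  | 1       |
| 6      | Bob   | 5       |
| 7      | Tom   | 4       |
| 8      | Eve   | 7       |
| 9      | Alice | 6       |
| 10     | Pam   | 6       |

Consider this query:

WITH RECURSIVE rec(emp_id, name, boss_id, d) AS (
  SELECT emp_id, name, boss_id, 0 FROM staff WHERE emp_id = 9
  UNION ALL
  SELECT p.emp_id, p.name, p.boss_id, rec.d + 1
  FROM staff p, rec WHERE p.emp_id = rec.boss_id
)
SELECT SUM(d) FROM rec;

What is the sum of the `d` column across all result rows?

Base: emp_id=9 (Alice), boss_id=6, d 0.
Iteration 1: join on emp_id=6 -> Bob (id 6, boss_id=5, d 1).
Iteration 2: join on emp_id=5 -> Vera (id 5, boss_id=1, d 2).
Iteration 3: join on emp_id=1 -> Dave (id 1, boss_id=NULL, d 3).
Iteration 4: boss_id is NULL; no match; recursion stops.
SUM(d) = 0 + 1 + 2 + 3 = 6.

6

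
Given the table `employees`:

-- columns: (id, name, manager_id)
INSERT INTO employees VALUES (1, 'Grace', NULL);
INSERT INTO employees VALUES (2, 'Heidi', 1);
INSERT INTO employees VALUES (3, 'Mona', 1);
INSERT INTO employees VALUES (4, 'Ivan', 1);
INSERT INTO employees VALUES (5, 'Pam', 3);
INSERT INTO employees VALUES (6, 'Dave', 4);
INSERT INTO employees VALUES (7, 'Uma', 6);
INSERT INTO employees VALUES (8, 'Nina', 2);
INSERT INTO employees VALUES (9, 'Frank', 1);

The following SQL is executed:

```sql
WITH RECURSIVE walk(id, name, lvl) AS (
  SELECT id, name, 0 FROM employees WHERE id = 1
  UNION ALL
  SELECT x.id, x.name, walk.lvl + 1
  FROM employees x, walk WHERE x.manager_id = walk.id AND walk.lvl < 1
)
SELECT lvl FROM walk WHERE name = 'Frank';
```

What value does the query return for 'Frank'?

1

Base: id=1 (Grace) at lvl 0.
Iteration 1: rows with manager_id in {1} -> Heidi (id 2, lvl 1), Mona (id 3, lvl 1), Ivan (id 4, lvl 1), Frank (id 9, lvl 1).
Iteration 2: lvl < 1 fails for all current rows; recursion stops.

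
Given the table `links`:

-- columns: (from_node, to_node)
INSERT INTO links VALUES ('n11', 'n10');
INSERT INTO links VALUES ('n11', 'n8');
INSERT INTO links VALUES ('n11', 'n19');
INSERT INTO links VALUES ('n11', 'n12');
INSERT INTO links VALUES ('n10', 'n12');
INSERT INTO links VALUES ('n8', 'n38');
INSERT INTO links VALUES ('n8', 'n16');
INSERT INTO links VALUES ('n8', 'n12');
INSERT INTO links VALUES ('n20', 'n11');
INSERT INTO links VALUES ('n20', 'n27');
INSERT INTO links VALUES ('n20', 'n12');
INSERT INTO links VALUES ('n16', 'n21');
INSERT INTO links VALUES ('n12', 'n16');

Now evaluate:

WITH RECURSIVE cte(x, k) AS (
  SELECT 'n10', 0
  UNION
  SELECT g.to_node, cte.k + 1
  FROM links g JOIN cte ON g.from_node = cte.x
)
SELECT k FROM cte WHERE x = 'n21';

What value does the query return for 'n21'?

3

Base: (n10, k=0).
Iteration 1: edges from {n10} -> (n12, k=1).
Iteration 2: edges from {n12} -> (n16, k=2).
Iteration 3: edges from {n16} -> (n21, k=3).
Iteration 4: no outgoing edges from {n21}; recursion stops.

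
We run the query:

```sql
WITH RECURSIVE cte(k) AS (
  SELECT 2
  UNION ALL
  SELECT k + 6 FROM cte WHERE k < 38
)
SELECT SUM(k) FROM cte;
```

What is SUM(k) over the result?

140

Base: k=2.
Iteration 1: 2 < 38 holds -> k = 2 + 6 = 8.
Iteration 2: 8 < 38 holds -> k = 8 + 6 = 14.
Iteration 3: 14 < 38 holds -> k = 14 + 6 = 20.
Iteration 4: 20 < 38 holds -> k = 20 + 6 = 26.
Iteration 5: 26 < 38 holds -> k = 26 + 6 = 32.
Iteration 6: 32 < 38 holds -> k = 32 + 6 = 38.
Iteration 7: 38 < 38 fails; recursion stops.
SUM(k) = 2 + 8 + 14 + 20 + 26 + 32 + 38 = 140.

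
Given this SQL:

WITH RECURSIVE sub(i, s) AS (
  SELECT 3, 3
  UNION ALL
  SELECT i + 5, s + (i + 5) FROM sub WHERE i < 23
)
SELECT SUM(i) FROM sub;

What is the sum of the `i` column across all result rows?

65

Base: i=3, s=3.
Iteration 1: 3 < 23 holds -> i = 3 + 5 = 8, s = 3 + 8 = 11.
Iteration 2: 8 < 23 holds -> i = 8 + 5 = 13, s = 11 + 13 = 24.
Iteration 3: 13 < 23 holds -> i = 13 + 5 = 18, s = 24 + 18 = 42.
Iteration 4: 18 < 23 holds -> i = 18 + 5 = 23, s = 42 + 23 = 65.
Iteration 5: 23 < 23 fails; recursion stops.
SUM(i) = 3 + 8 + 13 + 18 + 23 = 65.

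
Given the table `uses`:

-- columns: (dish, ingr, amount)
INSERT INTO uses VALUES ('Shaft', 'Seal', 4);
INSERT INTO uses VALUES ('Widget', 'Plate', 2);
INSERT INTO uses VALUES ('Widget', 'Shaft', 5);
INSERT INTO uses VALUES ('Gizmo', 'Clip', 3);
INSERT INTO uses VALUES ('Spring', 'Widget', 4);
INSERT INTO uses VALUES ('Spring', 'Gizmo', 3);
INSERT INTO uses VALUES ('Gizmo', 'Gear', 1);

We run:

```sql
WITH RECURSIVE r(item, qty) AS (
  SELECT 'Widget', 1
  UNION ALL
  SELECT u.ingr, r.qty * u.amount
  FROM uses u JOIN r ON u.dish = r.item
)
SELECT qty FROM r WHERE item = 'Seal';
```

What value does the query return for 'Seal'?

Base: (Widget, qty=1).
Iteration 1: components of {Widget} -> Plate = 1*2 = 2, Shaft = 1*5 = 5.
Iteration 2: components of {Plate,Shaft} -> Seal = 5*4 = 20.
Iteration 3: no further components; recursion stops.

20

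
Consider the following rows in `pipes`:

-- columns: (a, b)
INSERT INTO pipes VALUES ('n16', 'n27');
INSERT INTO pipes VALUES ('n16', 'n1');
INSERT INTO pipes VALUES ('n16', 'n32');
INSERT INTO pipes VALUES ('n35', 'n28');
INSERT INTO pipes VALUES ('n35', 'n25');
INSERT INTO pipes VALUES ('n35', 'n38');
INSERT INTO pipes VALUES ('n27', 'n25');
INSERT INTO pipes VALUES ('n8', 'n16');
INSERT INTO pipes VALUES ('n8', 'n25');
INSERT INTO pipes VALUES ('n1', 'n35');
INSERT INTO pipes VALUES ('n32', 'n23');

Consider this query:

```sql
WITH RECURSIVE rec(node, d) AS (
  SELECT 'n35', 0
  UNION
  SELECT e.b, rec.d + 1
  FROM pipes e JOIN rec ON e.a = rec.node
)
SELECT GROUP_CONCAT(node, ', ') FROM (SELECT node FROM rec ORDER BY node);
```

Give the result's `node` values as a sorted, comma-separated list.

Base: (n35, d=0).
Iteration 1: edges from {n35} -> (n25, d=1), (n28, d=1), (n38, d=1).
Iteration 2: no outgoing edges from {n25,n28,n38}; recursion stops.

n25, n28, n35, n38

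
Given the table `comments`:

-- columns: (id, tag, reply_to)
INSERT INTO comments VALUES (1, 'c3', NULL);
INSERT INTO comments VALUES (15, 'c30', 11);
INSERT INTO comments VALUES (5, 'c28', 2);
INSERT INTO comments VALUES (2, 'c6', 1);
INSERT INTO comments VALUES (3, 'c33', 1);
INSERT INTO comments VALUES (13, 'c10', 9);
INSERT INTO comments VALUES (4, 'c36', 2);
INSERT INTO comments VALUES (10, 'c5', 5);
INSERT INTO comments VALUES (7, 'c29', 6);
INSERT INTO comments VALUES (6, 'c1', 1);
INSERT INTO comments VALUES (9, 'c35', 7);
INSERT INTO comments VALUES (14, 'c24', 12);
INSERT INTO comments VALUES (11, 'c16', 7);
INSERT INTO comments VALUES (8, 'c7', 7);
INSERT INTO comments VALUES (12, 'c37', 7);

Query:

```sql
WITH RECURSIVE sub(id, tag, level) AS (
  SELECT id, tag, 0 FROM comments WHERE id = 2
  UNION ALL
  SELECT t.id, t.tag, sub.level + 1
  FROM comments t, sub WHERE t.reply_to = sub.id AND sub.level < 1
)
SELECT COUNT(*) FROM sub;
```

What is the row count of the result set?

Base: id=2 (c6) at level 0.
Iteration 1: rows with reply_to in {2} -> c36 (id 4, level 1), c28 (id 5, level 1).
Iteration 2: level < 1 fails for all current rows; recursion stops.
Total rows emitted: 3.

3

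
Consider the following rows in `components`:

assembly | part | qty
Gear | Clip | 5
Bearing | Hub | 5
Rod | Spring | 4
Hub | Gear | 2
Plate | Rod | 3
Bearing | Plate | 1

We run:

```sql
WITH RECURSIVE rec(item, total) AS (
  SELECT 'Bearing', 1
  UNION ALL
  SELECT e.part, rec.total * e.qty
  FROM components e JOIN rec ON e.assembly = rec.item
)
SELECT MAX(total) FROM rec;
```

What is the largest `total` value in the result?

Base: (Bearing, total=1).
Iteration 1: components of {Bearing} -> Hub = 1*5 = 5, Plate = 1*1 = 1.
Iteration 2: components of {Hub,Plate} -> Gear = 5*2 = 10, Rod = 1*3 = 3.
Iteration 3: components of {Gear,Rod} -> Clip = 10*5 = 50, Spring = 3*4 = 12.
Iteration 4: no further components; recursion stops.
total values: 1, 1, 5, 3, 10, 12, 50; the maximum is 50.

50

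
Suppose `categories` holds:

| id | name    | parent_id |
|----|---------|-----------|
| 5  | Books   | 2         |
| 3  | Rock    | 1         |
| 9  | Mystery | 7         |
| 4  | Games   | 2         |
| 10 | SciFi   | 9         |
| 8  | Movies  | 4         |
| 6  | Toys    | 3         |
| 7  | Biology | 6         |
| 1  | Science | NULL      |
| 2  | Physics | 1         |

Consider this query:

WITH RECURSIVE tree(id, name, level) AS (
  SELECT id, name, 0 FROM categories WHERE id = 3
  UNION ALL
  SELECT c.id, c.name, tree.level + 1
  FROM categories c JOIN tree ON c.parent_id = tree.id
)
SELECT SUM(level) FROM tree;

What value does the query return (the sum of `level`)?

10

Base: id=3 (Rock) at level 0.
Iteration 1: rows with parent_id in {3} -> Toys (id 6, level 1).
Iteration 2: rows with parent_id in {6} -> Biology (id 7, level 2).
Iteration 3: rows with parent_id in {7} -> Mystery (id 9, level 3).
Iteration 4: rows with parent_id in {9} -> SciFi (id 10, level 4).
Iteration 5: no rows with parent_id in {10}; recursion stops.
SUM(level) = 0 + 1 + 2 + 3 + 4 = 10.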